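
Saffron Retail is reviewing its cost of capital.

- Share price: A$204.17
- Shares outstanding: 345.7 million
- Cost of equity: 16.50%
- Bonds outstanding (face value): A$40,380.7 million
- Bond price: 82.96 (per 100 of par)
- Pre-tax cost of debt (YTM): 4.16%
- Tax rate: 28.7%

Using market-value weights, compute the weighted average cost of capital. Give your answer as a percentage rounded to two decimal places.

12.14%

Market value of equity E = 204.17 × 345.7m = 70581.569m. Market value of debt D = 40380.7m × 82.96/100 = 33499.82872m.
Total capital V = 70581.569 + 33499.82872 = 104081.39772.
Equity: weight = 70581.569/104081.39772 = 0.6781; cost = 16.5%.
Bonds outstanding: weight = 33499.82872/104081.39772 = 0.3219; after-tax cost = 4.16% × (1 − 28.7%) = 2.9661%.
WACC = 0.6781 × 16.5000% + 0.3219 × 2.9661% = 12.1439%.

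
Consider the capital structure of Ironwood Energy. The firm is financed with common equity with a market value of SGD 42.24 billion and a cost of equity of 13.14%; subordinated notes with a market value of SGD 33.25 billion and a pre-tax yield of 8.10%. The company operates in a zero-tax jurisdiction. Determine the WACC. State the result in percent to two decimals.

10.92%

Total capital V = 42.24 + 33.25 = 75.49.
Equity: weight = 42.24/75.49 = 0.5595; cost = 13.14%.
Subordinated notes: weight = 33.25/75.49 = 0.4405; after-tax cost = 8.1% × (1 − 0%) = 8.1000%.
WACC = 0.5595 × 13.1400% + 0.4405 × 8.1000% = 10.9201%.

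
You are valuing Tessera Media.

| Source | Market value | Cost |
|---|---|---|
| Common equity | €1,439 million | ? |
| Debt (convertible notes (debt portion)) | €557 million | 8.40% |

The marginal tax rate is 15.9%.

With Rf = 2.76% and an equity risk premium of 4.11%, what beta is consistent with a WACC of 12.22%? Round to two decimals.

2.79

Total capital V = 1439 + 557 = 1996.
Equity weight = 1439/1996 = 0.7209.
Convertible notes (debt portion) weight = 557/1996 = 0.2791.
Debt contribution = 0.2791 × 8.4% × (1 − 15.9%) = 1.9714%.
Required equity contribution = 12.22% − 1.9714% = 10.2486%  ⇒  Re = 14.2156%.
CAPM: 14.2156% = 2.76% + β × 4.11%  ⇒  β = 2.7873.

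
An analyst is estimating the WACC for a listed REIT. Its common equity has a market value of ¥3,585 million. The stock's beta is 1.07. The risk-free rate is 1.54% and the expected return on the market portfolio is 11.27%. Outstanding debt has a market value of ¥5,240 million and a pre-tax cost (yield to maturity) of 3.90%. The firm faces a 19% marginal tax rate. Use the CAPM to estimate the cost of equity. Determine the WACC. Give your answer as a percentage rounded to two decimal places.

6.73%

Market risk premium = 11.27% − 1.54% = 9.73%.
Cost of equity via CAPM: Re = 1.54% + 1.07 × 9.73% = 11.9511%.
Total capital V = 3585 + 5240 = 8825.
Equity: weight = 3585/8825 = 0.4062; cost = 11.9511%.
Debt: weight = 5240/8825 = 0.5938; after-tax cost = 3.9% × (1 − 19%) = 3.1590%.
WACC = 0.4062 × 11.9511% + 0.5938 × 3.1590% = 6.7306%.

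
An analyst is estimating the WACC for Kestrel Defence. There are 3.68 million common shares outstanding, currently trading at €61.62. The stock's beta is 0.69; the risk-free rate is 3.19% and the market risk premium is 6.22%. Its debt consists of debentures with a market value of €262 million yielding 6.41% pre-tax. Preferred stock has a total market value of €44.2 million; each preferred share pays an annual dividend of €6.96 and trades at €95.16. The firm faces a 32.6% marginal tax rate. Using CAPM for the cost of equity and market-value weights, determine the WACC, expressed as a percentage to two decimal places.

Cost of equity via CAPM: Re = 3.19% + 0.69 × 6.22% = 7.4818%.
Cost of preferred: Rp = 6.96 / 95.16 = 7.3140%.
Market value of equity E = 61.62 × 3.68m = 226.7616m.
Total capital V = 226.7616 + 44.2 + 262 = 532.9616.
Equity: weight = 226.7616/532.9616 = 0.4255; cost = 7.4818%.
Preferred: weight = 44.2/532.9616 = 0.0829; cost = 7.314%.
Debentures: weight = 262/532.9616 = 0.4916; after-tax cost = 6.41% × (1 − 32.6%) = 4.3203%.
WACC = 0.4255 × 7.4818% + 0.0829 × 7.3140% + 0.4916 × 4.3203% = 5.9137%.

5.91%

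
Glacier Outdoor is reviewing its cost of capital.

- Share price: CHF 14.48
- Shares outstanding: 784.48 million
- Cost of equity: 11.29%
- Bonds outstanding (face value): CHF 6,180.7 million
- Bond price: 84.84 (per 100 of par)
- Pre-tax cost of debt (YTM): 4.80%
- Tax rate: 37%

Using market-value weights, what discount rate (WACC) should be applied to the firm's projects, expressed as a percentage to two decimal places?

Market value of equity E = 14.48 × 784.48m = 11359.2704m. Market value of debt D = 6180.7m × 84.84/100 = 5243.70588m.
Total capital V = 11359.2704 + 5243.70588 = 16602.97628.
Equity: weight = 11359.2704/16602.97628 = 0.6842; cost = 11.29%.
Bonds outstanding: weight = 5243.70588/16602.97628 = 0.3158; after-tax cost = 4.8% × (1 − 37%) = 3.0240%.
WACC = 0.6842 × 11.2900% + 0.3158 × 3.0240% = 8.6794%.

8.68%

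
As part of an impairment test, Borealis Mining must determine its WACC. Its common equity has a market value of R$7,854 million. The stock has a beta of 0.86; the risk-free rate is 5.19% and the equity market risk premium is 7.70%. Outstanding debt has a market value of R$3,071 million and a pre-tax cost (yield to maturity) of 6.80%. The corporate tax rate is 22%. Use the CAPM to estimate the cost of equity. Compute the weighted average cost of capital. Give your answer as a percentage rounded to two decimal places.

Cost of equity via CAPM: Re = 5.19% + 0.86 × 7.7% = 11.8120%.
Total capital V = 7854 + 3071 = 10925.
Equity: weight = 7854/10925 = 0.7189; cost = 11.812%.
Debt: weight = 3071/10925 = 0.2811; after-tax cost = 6.8% × (1 − 22%) = 5.3040%.
WACC = 0.7189 × 11.8120% + 0.2811 × 5.3040% = 9.9826%.

9.98%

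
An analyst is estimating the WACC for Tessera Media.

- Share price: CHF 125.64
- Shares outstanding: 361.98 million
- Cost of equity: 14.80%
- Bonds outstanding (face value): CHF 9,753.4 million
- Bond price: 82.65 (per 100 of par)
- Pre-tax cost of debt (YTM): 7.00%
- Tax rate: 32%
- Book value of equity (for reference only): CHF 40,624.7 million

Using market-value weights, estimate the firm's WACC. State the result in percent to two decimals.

Market value of equity E = 125.64 × 361.98m = 45479.1672m. Market value of debt D = 9753.4m × 82.65/100 = 8061.1851m.
Total capital V = 45479.1672 + 8061.1851 = 53540.3523.
Equity: weight = 45479.1672/53540.3523 = 0.8494; cost = 14.8%.
Bonds outstanding: weight = 8061.1851/53540.3523 = 0.1506; after-tax cost = 7% × (1 − 32%) = 4.7600%.
WACC = 0.8494 × 14.8000% + 0.1506 × 4.7600% = 13.2883%.

13.29%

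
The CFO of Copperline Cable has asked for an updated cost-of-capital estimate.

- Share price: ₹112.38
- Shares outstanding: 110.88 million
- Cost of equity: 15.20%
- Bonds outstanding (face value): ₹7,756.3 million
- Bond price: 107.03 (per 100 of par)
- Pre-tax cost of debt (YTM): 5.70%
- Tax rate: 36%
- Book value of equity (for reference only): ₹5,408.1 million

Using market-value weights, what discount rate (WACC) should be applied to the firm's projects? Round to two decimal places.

10.58%

Market value of equity E = 112.38 × 110.88m = 12460.6944m. Market value of debt D = 7756.3m × 107.03/100 = 8301.56789m.
Total capital V = 12460.6944 + 8301.56789 = 20762.26229.
Equity: weight = 12460.6944/20762.26229 = 0.6002; cost = 15.2%.
Bonds outstanding: weight = 8301.56789/20762.26229 = 0.3998; after-tax cost = 5.7% × (1 − 36%) = 3.6480%.
WACC = 0.6002 × 15.2000% + 0.3998 × 3.6480% = 10.5811%.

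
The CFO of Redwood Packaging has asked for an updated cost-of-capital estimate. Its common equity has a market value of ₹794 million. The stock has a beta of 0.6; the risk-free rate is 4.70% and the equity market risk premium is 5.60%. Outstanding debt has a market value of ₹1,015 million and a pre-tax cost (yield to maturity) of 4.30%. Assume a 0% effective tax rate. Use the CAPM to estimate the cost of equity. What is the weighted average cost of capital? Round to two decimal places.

5.95%

Cost of equity via CAPM: Re = 4.7% + 0.6 × 5.6% = 8.0600%.
Total capital V = 794 + 1015 = 1809.
Equity: weight = 794/1809 = 0.4389; cost = 8.06%.
Debt: weight = 1015/1809 = 0.5611; after-tax cost = 4.3% × (1 − 0%) = 4.3000%.
WACC = 0.4389 × 8.0600% + 0.5611 × 4.3000% = 5.9503%.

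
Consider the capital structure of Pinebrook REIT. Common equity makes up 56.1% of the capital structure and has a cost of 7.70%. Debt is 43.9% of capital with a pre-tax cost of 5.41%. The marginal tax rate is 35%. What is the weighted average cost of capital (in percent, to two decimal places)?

After-tax cost of debt = 5.41% × (1 − 35%) = 3.5165%.
WACC = 0.561 × 7.7000% + 0.439 × 3.5165% = 5.8634%.

5.86%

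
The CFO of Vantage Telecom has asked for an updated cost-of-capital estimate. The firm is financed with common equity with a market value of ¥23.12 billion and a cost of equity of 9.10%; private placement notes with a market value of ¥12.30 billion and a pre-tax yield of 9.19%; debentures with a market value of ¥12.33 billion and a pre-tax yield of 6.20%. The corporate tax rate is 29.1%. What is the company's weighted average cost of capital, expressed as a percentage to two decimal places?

7.22%

Total capital V = 23.12 + 12.3 + 12.33 = 47.75.
Equity: weight = 23.12/47.75 = 0.4842; cost = 9.1%.
Private placement notes: weight = 12.3/47.75 = 0.2576; after-tax cost = 9.19% × (1 − 29.1%) = 6.5157%.
Debentures: weight = 12.33/47.75 = 0.2582; after-tax cost = 6.2% × (1 − 29.1%) = 4.3958%.
WACC = 0.4842 × 9.1000% + 0.2576 × 6.5157% + 0.2582 × 4.3958% = 7.2196%.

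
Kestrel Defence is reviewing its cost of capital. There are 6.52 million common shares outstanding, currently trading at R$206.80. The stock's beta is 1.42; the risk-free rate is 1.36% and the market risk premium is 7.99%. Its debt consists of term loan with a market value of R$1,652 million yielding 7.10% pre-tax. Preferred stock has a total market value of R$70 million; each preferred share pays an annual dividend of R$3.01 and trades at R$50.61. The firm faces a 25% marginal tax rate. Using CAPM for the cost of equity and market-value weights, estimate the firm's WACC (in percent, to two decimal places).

8.58%

Cost of equity via CAPM: Re = 1.36% + 1.42 × 7.99% = 12.7058%.
Cost of preferred: Rp = 3.01 / 50.61 = 5.9474%.
Market value of equity E = 206.8 × 6.52m = 1348.336m.
Total capital V = 1348.336 + 70 + 1652 = 3070.336.
Equity: weight = 1348.336/3070.336 = 0.4391; cost = 12.7058%.
Preferred: weight = 70/3070.336 = 0.0228; cost = 5.9474%.
Term loan: weight = 1652/3070.336 = 0.5381; after-tax cost = 7.1% × (1 − 25%) = 5.3250%.
WACC = 0.4391 × 12.7058% + 0.0228 × 5.9474% + 0.5381 × 5.3250% = 8.5805%.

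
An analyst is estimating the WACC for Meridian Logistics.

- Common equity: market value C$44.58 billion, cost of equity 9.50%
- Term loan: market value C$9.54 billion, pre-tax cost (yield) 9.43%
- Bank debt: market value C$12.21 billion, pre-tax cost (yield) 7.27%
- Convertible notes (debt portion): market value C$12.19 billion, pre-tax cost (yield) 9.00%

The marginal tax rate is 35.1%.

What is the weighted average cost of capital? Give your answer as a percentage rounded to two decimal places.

7.78%

Total capital V = 44.58 + 9.54 + 12.21 + 12.19 = 78.52.
Equity: weight = 44.58/78.52 = 0.5678; cost = 9.5%.
Term loan: weight = 9.54/78.52 = 0.1215; after-tax cost = 9.43% × (1 − 35.1%) = 6.1201%.
Bank debt: weight = 12.21/78.52 = 0.1555; after-tax cost = 7.27% × (1 − 35.1%) = 4.7182%.
Convertible notes (debt portion): weight = 12.19/78.52 = 0.1552; after-tax cost = 9% × (1 − 35.1%) = 5.8410%.
WACC = 0.5678 × 9.5000% + 0.1215 × 6.1201% + 0.1555 × 4.7182% + 0.1552 × 5.8410% = 7.7777%.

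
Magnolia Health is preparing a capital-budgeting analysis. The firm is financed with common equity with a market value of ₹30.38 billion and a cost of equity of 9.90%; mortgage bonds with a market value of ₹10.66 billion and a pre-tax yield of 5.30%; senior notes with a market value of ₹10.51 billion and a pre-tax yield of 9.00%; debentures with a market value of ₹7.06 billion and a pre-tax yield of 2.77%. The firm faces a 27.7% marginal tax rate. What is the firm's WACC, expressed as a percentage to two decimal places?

7.24%

Total capital V = 30.38 + 10.66 + 10.51 + 7.06 = 58.61.
Equity: weight = 30.38/58.61 = 0.5183; cost = 9.9%.
Mortgage bonds: weight = 10.66/58.61 = 0.1819; after-tax cost = 5.3% × (1 − 27.7%) = 3.8319%.
Senior notes: weight = 10.51/58.61 = 0.1793; after-tax cost = 9% × (1 − 27.7%) = 6.5070%.
Debentures: weight = 7.06/58.61 = 0.1205; after-tax cost = 2.77% × (1 − 27.7%) = 2.0027%.
WACC = 0.5183 × 9.9000% + 0.1819 × 3.8319% + 0.1793 × 6.5070% + 0.1205 × 2.0027% = 7.2366%.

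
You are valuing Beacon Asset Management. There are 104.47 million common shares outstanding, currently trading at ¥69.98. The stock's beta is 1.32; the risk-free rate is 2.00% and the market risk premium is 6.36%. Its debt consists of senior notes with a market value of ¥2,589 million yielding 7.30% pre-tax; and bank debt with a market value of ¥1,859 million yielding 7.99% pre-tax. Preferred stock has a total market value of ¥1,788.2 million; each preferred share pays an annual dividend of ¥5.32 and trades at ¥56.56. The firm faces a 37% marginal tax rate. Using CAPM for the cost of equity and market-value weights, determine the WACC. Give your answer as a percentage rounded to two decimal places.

Cost of equity via CAPM: Re = 2.0% + 1.32 × 6.36% = 10.3952%.
Cost of preferred: Rp = 5.32 / 56.56 = 9.4059%.
Market value of equity E = 69.98 × 104.47m = 7310.8106m.
Total capital V = 7310.8106 + 1788.2 + 2589 + 1859 = 13547.0106.
Equity: weight = 7310.8106/13547.0106 = 0.5397; cost = 10.3952%.
Preferred: weight = 1788.2/13547.0106 = 0.1320; cost = 9.4059%.
Senior notes: weight = 2589/13547.0106 = 0.1911; after-tax cost = 7.3% × (1 − 37%) = 4.5990%.
Bank debt: weight = 1859/13547.0106 = 0.1372; after-tax cost = 7.99% × (1 − 37%) = 5.0337%.
WACC = 0.5397 × 10.3952% + 0.1320 × 9.4059% + 0.1911 × 4.5990% + 0.1372 × 5.0337% = 8.4212%.

8.42%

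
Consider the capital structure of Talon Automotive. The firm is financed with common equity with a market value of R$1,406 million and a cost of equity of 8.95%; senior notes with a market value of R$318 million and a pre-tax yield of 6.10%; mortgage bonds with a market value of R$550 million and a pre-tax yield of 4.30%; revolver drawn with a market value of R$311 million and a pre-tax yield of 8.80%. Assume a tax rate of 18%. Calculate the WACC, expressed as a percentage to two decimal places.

7.10%

Total capital V = 1406 + 318 + 550 + 311 = 2585.
Equity: weight = 1406/2585 = 0.5439; cost = 8.95%.
Senior notes: weight = 318/2585 = 0.1230; after-tax cost = 6.1% × (1 − 18%) = 5.0020%.
Mortgage bonds: weight = 550/2585 = 0.2128; after-tax cost = 4.3% × (1 − 18%) = 3.5260%.
Revolver drawn: weight = 311/2585 = 0.1203; after-tax cost = 8.8% × (1 − 18%) = 7.2160%.
WACC = 0.5439 × 8.9500% + 0.1230 × 5.0020% + 0.2128 × 3.5260% + 0.1203 × 7.2160% = 7.1017%.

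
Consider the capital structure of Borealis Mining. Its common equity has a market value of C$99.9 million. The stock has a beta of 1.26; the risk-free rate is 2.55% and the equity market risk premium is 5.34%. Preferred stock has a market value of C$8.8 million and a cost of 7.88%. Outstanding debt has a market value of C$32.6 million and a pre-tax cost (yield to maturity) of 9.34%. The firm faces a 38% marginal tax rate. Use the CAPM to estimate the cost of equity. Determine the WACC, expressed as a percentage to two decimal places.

Cost of equity via CAPM: Re = 2.55% + 1.26 × 5.34% = 9.2784%.
Total capital V = 99.9 + 8.8 + 32.6 = 141.3.
Equity: weight = 99.9/141.3 = 0.7070; cost = 9.2784%.
Preferred: weight = 8.8/141.3 = 0.0623; cost = 7.88%.
Debt: weight = 32.6/141.3 = 0.2307; after-tax cost = 9.34% × (1 − 38%) = 5.7908%.
WACC = 0.7070 × 9.2784% + 0.0623 × 7.8800% + 0.2307 × 5.7908% = 8.3867%.

8.39%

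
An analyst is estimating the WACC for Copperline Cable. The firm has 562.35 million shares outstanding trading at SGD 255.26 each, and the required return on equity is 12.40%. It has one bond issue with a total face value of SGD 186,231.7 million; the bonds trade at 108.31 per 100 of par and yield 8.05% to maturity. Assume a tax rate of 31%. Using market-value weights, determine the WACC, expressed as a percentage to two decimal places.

8.40%

Market value of equity E = 255.26 × 562.35m = 143545.461m. Market value of debt D = 186231.7m × 108.31/100 = 201707.55427m.
Total capital V = 143545.461 + 201707.55427 = 345253.01527.
Equity: weight = 143545.461/345253.01527 = 0.4158; cost = 12.4%.
Bonds outstanding: weight = 201707.55427/345253.01527 = 0.5842; after-tax cost = 8.05% × (1 − 31%) = 5.5545%.
WACC = 0.4158 × 12.4000% + 0.5842 × 5.5545% = 8.4006%.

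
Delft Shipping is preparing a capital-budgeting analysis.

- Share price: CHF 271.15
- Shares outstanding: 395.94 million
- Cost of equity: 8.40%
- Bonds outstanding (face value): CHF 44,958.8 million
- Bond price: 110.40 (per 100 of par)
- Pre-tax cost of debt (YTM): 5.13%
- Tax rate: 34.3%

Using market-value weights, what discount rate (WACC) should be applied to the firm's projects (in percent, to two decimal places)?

6.81%

Market value of equity E = 271.15 × 395.94m = 107359.131m. Market value of debt D = 44958.8m × 110.4/100 = 49634.5152m.
Total capital V = 107359.131 + 49634.5152 = 156993.6462.
Equity: weight = 107359.131/156993.6462 = 0.6838; cost = 8.4%.
Bonds outstanding: weight = 49634.5152/156993.6462 = 0.3162; after-tax cost = 5.13% × (1 − 34.3%) = 3.3704%.
WACC = 0.6838 × 8.4000% + 0.3162 × 3.3704% = 6.8099%.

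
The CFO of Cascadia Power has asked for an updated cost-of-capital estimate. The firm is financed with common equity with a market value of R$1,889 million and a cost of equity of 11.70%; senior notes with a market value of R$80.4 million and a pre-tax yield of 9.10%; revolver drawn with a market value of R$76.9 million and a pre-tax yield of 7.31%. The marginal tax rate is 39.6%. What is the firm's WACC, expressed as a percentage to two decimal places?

Total capital V = 1889 + 80.4 + 76.9 = 2046.3.
Equity: weight = 1889/2046.3 = 0.9231; cost = 11.7%.
Senior notes: weight = 80.4/2046.3 = 0.0393; after-tax cost = 9.1% × (1 − 39.6%) = 5.4964%.
Revolver drawn: weight = 76.9/2046.3 = 0.0376; after-tax cost = 7.31% × (1 − 39.6%) = 4.4152%.
WACC = 0.9231 × 11.7000% + 0.0393 × 5.4964% + 0.0376 × 4.4152% = 11.1825%.

11.18%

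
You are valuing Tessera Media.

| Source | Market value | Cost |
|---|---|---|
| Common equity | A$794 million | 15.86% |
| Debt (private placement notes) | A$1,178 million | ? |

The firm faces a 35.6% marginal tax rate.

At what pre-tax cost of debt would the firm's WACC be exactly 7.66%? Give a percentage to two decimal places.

Total capital V = 794 + 1178 = 1972.
Equity weight = 794/1972 = 0.4026.
Private placement notes weight = 1178/1972 = 0.5974.
Equity contribution = 0.4026 × 15.86% = 6.3858%.
Remaining for debt = 7.66% − 6.3858% = 1.2742%.
Rd × (1 − 35.6%) × 0.5974 = 1.2742%  ⇒  Rd = 3.3121%.

3.31%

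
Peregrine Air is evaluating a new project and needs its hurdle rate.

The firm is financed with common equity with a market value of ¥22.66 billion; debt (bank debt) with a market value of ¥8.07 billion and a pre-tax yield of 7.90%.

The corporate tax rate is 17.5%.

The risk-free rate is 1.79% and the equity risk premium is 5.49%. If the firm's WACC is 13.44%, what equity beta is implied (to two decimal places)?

Total capital V = 22.66 + 8.07 = 30.73.
Equity weight = 22.66/30.73 = 0.7374.
Bank debt weight = 8.07/30.73 = 0.2626.
Debt contribution = 0.2626 × 7.9% × (1 − 17.5%) = 1.7116%.
Required equity contribution = 13.44% − 1.7116% = 11.7284%  ⇒  Re = 15.9053%.
CAPM: 15.9053% = 1.79% + β × 5.49%  ⇒  β = 2.5711.

2.57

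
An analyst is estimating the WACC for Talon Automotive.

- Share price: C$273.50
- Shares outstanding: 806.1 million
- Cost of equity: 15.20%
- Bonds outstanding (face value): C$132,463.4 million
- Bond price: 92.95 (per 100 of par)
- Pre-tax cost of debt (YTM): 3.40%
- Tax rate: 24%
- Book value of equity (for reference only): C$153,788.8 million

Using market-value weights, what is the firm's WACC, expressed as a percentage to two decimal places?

Market value of equity E = 273.5 × 806.1m = 220468.35m. Market value of debt D = 132463.4m × 92.95/100 = 123124.7303m.
Total capital V = 220468.35 + 123124.7303 = 343593.0803.
Equity: weight = 220468.35/343593.0803 = 0.6417; cost = 15.2%.
Bonds outstanding: weight = 123124.7303/343593.0803 = 0.3583; after-tax cost = 3.4% × (1 − 24%) = 2.5840%.
WACC = 0.6417 × 15.2000% + 0.3583 × 2.5840% = 10.6791%.

10.68%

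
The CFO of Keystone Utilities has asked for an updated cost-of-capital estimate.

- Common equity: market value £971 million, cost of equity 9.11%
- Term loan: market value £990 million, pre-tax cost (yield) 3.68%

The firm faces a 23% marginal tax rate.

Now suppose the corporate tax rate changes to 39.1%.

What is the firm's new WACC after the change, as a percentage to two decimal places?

After the change:
Total capital V = 971 + 990 = 1961.
Equity: weight = 971/1961 = 0.4952; cost = 9.11%.
Term loan: weight = 990/1961 = 0.5048; after-tax cost = 3.68% × (1 − 39.1%) = 2.2411%.
WACC = 0.4952 × 9.1100% + 0.5048 × 2.2411% = 5.6423%.

5.64%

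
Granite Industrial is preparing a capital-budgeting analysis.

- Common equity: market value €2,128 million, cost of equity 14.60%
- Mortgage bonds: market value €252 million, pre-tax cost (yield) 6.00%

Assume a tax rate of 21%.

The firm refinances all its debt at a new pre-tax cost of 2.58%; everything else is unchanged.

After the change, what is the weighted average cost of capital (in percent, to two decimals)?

After the change:
Total capital V = 2128 + 252 = 2380.
Equity: weight = 2128/2380 = 0.8941; cost = 14.6%.
Mortgage bonds: weight = 252/2380 = 0.1059; after-tax cost = 2.58% × (1 − 21%) = 2.0382%.
WACC = 0.8941 × 14.6000% + 0.1059 × 2.0382% = 13.2699%.

13.27%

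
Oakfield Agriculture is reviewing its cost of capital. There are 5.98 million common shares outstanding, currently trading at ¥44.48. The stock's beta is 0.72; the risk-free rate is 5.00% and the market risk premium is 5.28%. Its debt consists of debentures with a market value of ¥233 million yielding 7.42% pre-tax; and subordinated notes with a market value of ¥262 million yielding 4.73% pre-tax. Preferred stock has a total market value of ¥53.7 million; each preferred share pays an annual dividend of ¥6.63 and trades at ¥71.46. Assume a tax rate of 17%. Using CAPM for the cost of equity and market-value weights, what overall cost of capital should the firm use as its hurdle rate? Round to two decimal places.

6.51%

Cost of equity via CAPM: Re = 5.0% + 0.72 × 5.28% = 8.8016%.
Cost of preferred: Rp = 6.63 / 71.46 = 9.2779%.
Market value of equity E = 44.48 × 5.98m = 265.9904m.
Total capital V = 265.9904 + 53.7 + 233 + 262 = 814.6904.
Equity: weight = 265.9904/814.6904 = 0.3265; cost = 8.8016%.
Preferred: weight = 53.7/814.6904 = 0.0659; cost = 9.2779%.
Debentures: weight = 233/814.6904 = 0.2860; after-tax cost = 7.42% × (1 − 17%) = 6.1586%.
Subordinated notes: weight = 262/814.6904 = 0.3216; after-tax cost = 4.73% × (1 − 17%) = 3.9259%.
WACC = 0.3265 × 8.8016% + 0.0659 × 9.2779% + 0.2860 × 6.1586% + 0.3216 × 3.9259% = 6.5091%.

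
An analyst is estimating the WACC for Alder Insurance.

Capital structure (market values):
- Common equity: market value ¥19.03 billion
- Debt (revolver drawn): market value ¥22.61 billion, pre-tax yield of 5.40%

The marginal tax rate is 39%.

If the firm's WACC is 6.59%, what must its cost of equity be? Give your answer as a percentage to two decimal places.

10.51%

Total capital V = 19.03 + 22.61 = 41.64.
Equity weight = 19.03/41.64 = 0.4570.
Revolver drawn weight = 22.61/41.64 = 0.5430.
Debt contribution = 0.5430 × 5.4% × (1 − 39%) = 1.7886%.
Required equity contribution = 6.59% − 1.7886% = 4.8014%.
Re = 4.8014% / 0.4570 = 10.5061%.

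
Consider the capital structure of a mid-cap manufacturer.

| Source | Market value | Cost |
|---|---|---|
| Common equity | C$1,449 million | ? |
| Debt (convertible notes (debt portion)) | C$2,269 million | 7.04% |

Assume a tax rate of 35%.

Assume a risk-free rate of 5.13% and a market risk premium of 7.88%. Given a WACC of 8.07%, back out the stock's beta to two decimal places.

1.07

Total capital V = 1449 + 2269 = 3718.
Equity weight = 1449/3718 = 0.3897.
Convertible notes (debt portion) weight = 2269/3718 = 0.6103.
Debt contribution = 0.6103 × 7.04% × (1 − 35%) = 2.7926%.
Required equity contribution = 8.07% − 2.7926% = 5.2774%  ⇒  Re = 13.5413%.
CAPM: 13.5413% = 5.13% + β × 7.88%  ⇒  β = 1.0674.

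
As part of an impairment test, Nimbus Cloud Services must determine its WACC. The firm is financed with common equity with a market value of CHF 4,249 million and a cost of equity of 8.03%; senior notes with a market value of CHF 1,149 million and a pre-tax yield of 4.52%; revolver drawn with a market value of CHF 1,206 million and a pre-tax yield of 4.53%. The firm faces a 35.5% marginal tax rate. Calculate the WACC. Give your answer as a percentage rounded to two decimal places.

6.21%

Total capital V = 4249 + 1149 + 1206 = 6604.
Equity: weight = 4249/6604 = 0.6434; cost = 8.03%.
Senior notes: weight = 1149/6604 = 0.1740; after-tax cost = 4.52% × (1 − 35.5%) = 2.9154%.
Revolver drawn: weight = 1206/6604 = 0.1826; after-tax cost = 4.53% × (1 − 35.5%) = 2.9219%.
WACC = 0.6434 × 8.0300% + 0.1740 × 2.9154% + 0.1826 × 2.9219% = 6.2073%.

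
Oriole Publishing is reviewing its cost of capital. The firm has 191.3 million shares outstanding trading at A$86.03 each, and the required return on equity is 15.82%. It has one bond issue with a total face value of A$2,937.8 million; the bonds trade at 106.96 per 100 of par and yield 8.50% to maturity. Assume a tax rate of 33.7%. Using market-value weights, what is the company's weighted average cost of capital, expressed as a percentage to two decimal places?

Market value of equity E = 86.03 × 191.3m = 16457.539m. Market value of debt D = 2937.8m × 106.96/100 = 3142.27088m.
Total capital V = 16457.539 + 3142.27088 = 19599.80988.
Equity: weight = 16457.539/19599.80988 = 0.8397; cost = 15.82%.
Bonds outstanding: weight = 3142.27088/19599.80988 = 0.1603; after-tax cost = 8.5% × (1 − 33.7%) = 5.6355%.
WACC = 0.8397 × 15.8200% + 0.1603 × 5.6355% = 14.1872%.

14.19%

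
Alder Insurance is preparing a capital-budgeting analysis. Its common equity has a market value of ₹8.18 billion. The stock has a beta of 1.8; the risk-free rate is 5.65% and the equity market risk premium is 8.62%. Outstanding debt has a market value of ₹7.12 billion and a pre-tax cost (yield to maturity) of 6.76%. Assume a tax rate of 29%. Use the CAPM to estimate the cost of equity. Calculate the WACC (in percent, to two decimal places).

13.55%

Cost of equity via CAPM: Re = 5.65% + 1.8 × 8.62% = 21.1660%.
Total capital V = 8.18 + 7.12 = 15.3.
Equity: weight = 8.18/15.3 = 0.5346; cost = 21.166%.
Debt: weight = 7.12/15.3 = 0.4654; after-tax cost = 6.76% × (1 − 29%) = 4.7996%.
WACC = 0.5346 × 21.1660% + 0.4654 × 4.7996% = 13.5497%.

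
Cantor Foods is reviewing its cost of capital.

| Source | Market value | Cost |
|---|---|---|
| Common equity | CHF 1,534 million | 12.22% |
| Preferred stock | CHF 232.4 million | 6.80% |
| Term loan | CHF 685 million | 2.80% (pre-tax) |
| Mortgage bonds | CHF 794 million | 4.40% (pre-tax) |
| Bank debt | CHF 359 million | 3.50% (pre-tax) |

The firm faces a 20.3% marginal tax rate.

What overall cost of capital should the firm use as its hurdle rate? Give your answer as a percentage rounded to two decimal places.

Total capital V = 1534 + 232.4 + 685 + 794 + 359 = 3604.4.
Equity: weight = 1534/3604.4 = 0.4256; cost = 12.22%.
Preferred: weight = 232.4/3604.4 = 0.0645; cost = 6.8%.
Term loan: weight = 685/3604.4 = 0.1900; after-tax cost = 2.8% × (1 − 20.3%) = 2.2316%.
Mortgage bonds: weight = 794/3604.4 = 0.2203; after-tax cost = 4.4% × (1 − 20.3%) = 3.5068%.
Bank debt: weight = 359/3604.4 = 0.0996; after-tax cost = 3.5% × (1 − 20.3%) = 2.7895%.
WACC = 0.4256 × 12.2200% + 0.0645 × 6.8000% + 0.1900 × 2.2316% + 0.2203 × 3.5068% + 0.0996 × 2.7895% = 7.1136%.

7.11%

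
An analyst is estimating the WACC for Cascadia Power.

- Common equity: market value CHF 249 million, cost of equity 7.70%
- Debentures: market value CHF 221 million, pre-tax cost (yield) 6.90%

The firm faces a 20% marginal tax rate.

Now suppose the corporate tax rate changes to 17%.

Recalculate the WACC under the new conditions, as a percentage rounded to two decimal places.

After the change:
Total capital V = 249 + 221 = 470.
Equity: weight = 249/470 = 0.5298; cost = 7.7%.
Debentures: weight = 221/470 = 0.4702; after-tax cost = 6.9% × (1 − 17%) = 5.7270%.
WACC = 0.5298 × 7.7000% + 0.4702 × 5.7270% = 6.7723%.

6.77%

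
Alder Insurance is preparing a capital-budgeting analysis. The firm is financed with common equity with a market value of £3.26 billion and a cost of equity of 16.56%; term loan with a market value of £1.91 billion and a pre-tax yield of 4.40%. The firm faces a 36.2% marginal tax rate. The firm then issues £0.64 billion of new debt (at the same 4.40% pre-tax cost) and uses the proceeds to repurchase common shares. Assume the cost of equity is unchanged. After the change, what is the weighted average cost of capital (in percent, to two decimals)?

9.78%

After the change:
Total capital V = 2.62 + 2.55 = 5.17.
Equity: weight = 2.62/5.17 = 0.5068; cost = 16.56%.
Term loan: weight = 2.55/5.17 = 0.4932; after-tax cost = 4.4% × (1 − 36.2%) = 2.8072%.
WACC = 0.5068 × 16.5600% + 0.4932 × 2.8072% = 9.7767%.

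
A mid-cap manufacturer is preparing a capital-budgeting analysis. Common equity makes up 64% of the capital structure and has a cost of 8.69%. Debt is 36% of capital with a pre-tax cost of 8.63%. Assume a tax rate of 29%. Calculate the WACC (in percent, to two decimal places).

After-tax cost of debt = 8.63% × (1 − 29%) = 6.1273%.
WACC = 0.640 × 8.6900% + 0.360 × 6.1273% = 7.7674%.

7.77%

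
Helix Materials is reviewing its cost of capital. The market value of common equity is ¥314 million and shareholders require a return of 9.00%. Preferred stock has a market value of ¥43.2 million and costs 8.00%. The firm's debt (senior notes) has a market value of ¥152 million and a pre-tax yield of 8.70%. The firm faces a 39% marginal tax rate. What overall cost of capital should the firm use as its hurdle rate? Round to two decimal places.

7.81%

Total capital V = 314 + 43.2 + 152 = 509.2.
Equity: weight = 314/509.2 = 0.6167; cost = 9%.
Preferred: weight = 43.2/509.2 = 0.0848; cost = 8%.
Senior notes: weight = 152/509.2 = 0.2985; after-tax cost = 8.7% × (1 − 39%) = 5.3070%.
WACC = 0.6167 × 9.0000% + 0.0848 × 8.0000% + 0.2985 × 5.3070% = 7.8128%.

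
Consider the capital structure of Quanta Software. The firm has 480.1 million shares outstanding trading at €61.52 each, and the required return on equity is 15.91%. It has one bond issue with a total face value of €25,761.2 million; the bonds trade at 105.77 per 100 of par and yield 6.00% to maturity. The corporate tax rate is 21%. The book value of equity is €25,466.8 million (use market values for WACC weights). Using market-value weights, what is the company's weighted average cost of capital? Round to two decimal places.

Market value of equity E = 61.52 × 480.1m = 29535.752m. Market value of debt D = 25761.2m × 105.77/100 = 27247.62124m.
Total capital V = 29535.752 + 27247.62124 = 56783.37324.
Equity: weight = 29535.752/56783.37324 = 0.5201; cost = 15.91%.
Bonds outstanding: weight = 27247.62124/56783.37324 = 0.4799; after-tax cost = 6% × (1 − 21%) = 4.7400%.
WACC = 0.5201 × 15.9100% + 0.4799 × 4.7400% = 10.5501%.

10.55%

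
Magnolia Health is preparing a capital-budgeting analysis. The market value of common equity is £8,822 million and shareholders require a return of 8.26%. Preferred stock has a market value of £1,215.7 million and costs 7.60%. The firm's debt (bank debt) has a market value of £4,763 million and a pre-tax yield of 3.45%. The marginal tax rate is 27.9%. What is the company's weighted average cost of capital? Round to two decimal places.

6.35%

Total capital V = 8822 + 1215.7 + 4763 = 14800.7.
Equity: weight = 8822/14800.7 = 0.5961; cost = 8.26%.
Preferred: weight = 1215.7/14800.7 = 0.0821; cost = 7.6%.
Bank debt: weight = 4763/14800.7 = 0.3218; after-tax cost = 3.45% × (1 − 27.9%) = 2.4875%.
WACC = 0.5961 × 8.2600% + 0.0821 × 7.6000% + 0.3218 × 2.4875% = 6.3481%.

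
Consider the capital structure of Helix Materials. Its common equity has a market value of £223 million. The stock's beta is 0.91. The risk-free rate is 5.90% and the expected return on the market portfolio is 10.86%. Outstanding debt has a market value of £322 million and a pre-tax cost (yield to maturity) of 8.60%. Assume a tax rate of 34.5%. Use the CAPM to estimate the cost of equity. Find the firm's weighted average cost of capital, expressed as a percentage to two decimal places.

7.59%

Market risk premium = 10.86% − 5.9% = 4.96%.
Cost of equity via CAPM: Re = 5.9% + 0.91 × 4.96% = 10.4136%.
Total capital V = 223 + 322 = 545.
Equity: weight = 223/545 = 0.4092; cost = 10.4136%.
Debt: weight = 322/545 = 0.5908; after-tax cost = 8.6% × (1 − 34.5%) = 5.6330%.
WACC = 0.4092 × 10.4136% + 0.5908 × 5.6330% = 7.5891%.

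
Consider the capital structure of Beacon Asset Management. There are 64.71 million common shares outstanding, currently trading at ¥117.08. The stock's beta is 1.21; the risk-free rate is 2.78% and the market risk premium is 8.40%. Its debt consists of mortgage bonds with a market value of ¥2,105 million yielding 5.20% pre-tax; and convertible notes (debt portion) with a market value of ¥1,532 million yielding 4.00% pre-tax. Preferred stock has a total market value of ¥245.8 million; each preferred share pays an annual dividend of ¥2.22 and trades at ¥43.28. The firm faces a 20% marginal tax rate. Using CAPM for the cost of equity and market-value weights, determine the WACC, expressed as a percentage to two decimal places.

Cost of equity via CAPM: Re = 2.78% + 1.21 × 8.4% = 12.9440%.
Cost of preferred: Rp = 2.22 / 43.28 = 5.1294%.
Market value of equity E = 117.08 × 64.71m = 7576.2468m.
Total capital V = 7576.2468 + 245.8 + 2105 + 1532 = 11459.0468.
Equity: weight = 7576.2468/11459.0468 = 0.6612; cost = 12.944%.
Preferred: weight = 245.8/11459.0468 = 0.0215; cost = 5.1294%.
Mortgage bonds: weight = 2105/11459.0468 = 0.1837; after-tax cost = 5.2% × (1 − 20%) = 4.1600%.
Convertible notes (debt portion): weight = 1532/11459.0468 = 0.1337; after-tax cost = 4% × (1 − 20%) = 3.2000%.
WACC = 0.6612 × 12.9440% + 0.0215 × 5.1294% + 0.1837 × 4.1600% + 0.1337 × 3.2000% = 9.8601%.

9.86%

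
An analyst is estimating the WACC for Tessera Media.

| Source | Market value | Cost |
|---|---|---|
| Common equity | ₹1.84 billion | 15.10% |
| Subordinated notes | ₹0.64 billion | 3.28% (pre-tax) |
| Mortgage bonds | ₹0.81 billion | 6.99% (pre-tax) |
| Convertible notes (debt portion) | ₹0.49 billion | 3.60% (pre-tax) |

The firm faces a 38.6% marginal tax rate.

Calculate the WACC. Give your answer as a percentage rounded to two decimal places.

Total capital V = 1.84 + 0.64 + 0.81 + 0.49 = 3.78.
Equity: weight = 1.84/3.78 = 0.4868; cost = 15.1%.
Subordinated notes: weight = 0.64/3.78 = 0.1693; after-tax cost = 3.28% × (1 − 38.6%) = 2.0139%.
Mortgage bonds: weight = 0.81/3.78 = 0.2143; after-tax cost = 6.99% × (1 − 38.6%) = 4.2919%.
Convertible notes (debt portion): weight = 0.49/3.78 = 0.1296; after-tax cost = 3.6% × (1 − 38.6%) = 2.2104%.
WACC = 0.4868 × 15.1000% + 0.1693 × 2.0139% + 0.2143 × 4.2919% + 0.1296 × 2.2104% = 8.8975%.

8.90%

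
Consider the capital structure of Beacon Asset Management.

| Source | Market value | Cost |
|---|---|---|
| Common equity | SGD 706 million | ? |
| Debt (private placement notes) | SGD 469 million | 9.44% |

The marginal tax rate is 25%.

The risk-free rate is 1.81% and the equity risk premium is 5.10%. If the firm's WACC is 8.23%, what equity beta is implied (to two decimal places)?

1.41

Total capital V = 706 + 469 = 1175.
Equity weight = 706/1175 = 0.6009.
Private placement notes weight = 469/1175 = 0.3991.
Debt contribution = 0.3991 × 9.44% × (1 − 25%) = 2.8260%.
Required equity contribution = 8.23% − 2.8260% = 5.4040%  ⇒  Re = 8.9940%.
CAPM: 8.9940% = 1.81% + β × 5.1%  ⇒  β = 1.4086.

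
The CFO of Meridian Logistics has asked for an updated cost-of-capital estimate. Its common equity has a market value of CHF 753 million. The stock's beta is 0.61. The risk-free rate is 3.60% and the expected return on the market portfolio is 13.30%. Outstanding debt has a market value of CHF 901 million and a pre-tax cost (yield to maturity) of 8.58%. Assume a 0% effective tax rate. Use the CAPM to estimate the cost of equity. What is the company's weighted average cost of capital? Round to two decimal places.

Market risk premium = 13.3% − 3.6% = 9.7%.
Cost of equity via CAPM: Re = 3.6% + 0.61 × 9.7% = 9.5170%.
Total capital V = 753 + 901 = 1654.
Equity: weight = 753/1654 = 0.4553; cost = 9.517%.
Debt: weight = 901/1654 = 0.5447; after-tax cost = 8.58% × (1 − 0%) = 8.5800%.
WACC = 0.4553 × 9.5170% + 0.5447 × 8.5800% = 9.0066%.

9.01%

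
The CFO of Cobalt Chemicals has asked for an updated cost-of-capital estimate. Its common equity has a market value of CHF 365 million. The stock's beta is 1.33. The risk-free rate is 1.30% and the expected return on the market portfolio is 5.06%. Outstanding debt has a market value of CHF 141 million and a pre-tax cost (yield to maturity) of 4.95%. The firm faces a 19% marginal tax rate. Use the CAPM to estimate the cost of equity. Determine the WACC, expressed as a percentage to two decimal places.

5.66%

Market risk premium = 5.06% − 1.3% = 3.76%.
Cost of equity via CAPM: Re = 1.3% + 1.33 × 3.76% = 6.3008%.
Total capital V = 365 + 141 = 506.
Equity: weight = 365/506 = 0.7213; cost = 6.3008%.
Debt: weight = 141/506 = 0.2787; after-tax cost = 4.95% × (1 − 19%) = 4.0095%.
WACC = 0.7213 × 6.3008% + 0.2787 × 4.0095% = 5.6623%.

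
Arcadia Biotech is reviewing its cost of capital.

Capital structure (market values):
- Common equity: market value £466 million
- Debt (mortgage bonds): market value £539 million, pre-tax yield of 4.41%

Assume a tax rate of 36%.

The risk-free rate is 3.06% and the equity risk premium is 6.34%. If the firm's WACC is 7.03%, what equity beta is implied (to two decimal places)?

Total capital V = 466 + 539 = 1005.
Equity weight = 466/1005 = 0.4637.
Mortgage bonds weight = 539/1005 = 0.5363.
Debt contribution = 0.5363 × 4.41% × (1 − 36%) = 1.5137%.
Required equity contribution = 7.03% − 1.5137% = 5.5163%  ⇒  Re = 11.8967%.
CAPM: 11.8967% = 3.06% + β × 6.34%  ⇒  β = 1.3938.

1.39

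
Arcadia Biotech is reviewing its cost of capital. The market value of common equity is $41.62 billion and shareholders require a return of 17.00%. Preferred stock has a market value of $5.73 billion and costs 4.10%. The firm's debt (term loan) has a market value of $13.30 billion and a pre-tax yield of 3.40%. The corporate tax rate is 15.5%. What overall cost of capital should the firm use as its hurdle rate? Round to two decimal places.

Total capital V = 41.62 + 5.73 + 13.3 = 60.65.
Equity: weight = 41.62/60.65 = 0.6862; cost = 17%.
Preferred: weight = 5.73/60.65 = 0.0945; cost = 4.1%.
Term loan: weight = 13.3/60.65 = 0.2193; after-tax cost = 3.4% × (1 − 15.5%) = 2.8730%.
WACC = 0.6862 × 17.0000% + 0.0945 × 4.1000% + 0.2193 × 2.8730% = 12.6833%.

12.68%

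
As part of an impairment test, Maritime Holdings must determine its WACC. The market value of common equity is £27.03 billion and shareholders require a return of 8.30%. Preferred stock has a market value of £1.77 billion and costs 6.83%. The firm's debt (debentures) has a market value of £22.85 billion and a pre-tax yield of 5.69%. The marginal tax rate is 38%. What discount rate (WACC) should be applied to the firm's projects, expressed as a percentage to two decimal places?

Total capital V = 27.03 + 1.77 + 22.85 = 51.65.
Equity: weight = 27.03/51.65 = 0.5233; cost = 8.3%.
Preferred: weight = 1.77/51.65 = 0.0343; cost = 6.83%.
Debentures: weight = 22.85/51.65 = 0.4424; after-tax cost = 5.69% × (1 − 38%) = 3.5278%.
WACC = 0.5233 × 8.3000% + 0.0343 × 6.8300% + 0.4424 × 3.5278% = 6.1384%.

6.14%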